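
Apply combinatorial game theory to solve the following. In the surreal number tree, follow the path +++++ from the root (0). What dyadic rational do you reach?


Sign expansion: +++++
Rule: track bounds (lo, hi), initially (-inf, +inf). On '+', the current value becomes lo and we move to the simplest number in (value, hi): value + 1 if hi = +inf, otherwise the midpoint (value + hi)/2. On '-', the current value becomes hi and we move to value - 1 if lo = -inf, otherwise the midpoint (lo + value)/2.
Start at 0.
Step 1: sign = +, move right. Bounds: (0, +inf). Value = 1
Step 2: sign = +, move right. Bounds: (1, +inf). Value = 2
Step 3: sign = +, move right. Bounds: (2, +inf). Value = 3
Step 4: sign = +, move right. Bounds: (3, +inf). Value = 4
Step 5: sign = +, move right. Bounds: (4, +inf). Value = 5
The surreal number with sign expansion +++++ is 5.

5


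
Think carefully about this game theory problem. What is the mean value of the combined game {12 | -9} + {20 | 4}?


G1 = {12 | -9}, G2 = {20 | 4}
Each is a switch {a | b} with numbers a > b; its mean value is (a + b)/2, and mean value is additive over game sums: m(G1 + G2) = m(G1) + m(G2).
Mean of G1 = (12 + (-9))/2 = 3/2 = 3/2
Mean of G2 = (20 + (4))/2 = 24/2 = 12
Mean of G1 + G2 = 3/2 + 12 = 27/2

27/2


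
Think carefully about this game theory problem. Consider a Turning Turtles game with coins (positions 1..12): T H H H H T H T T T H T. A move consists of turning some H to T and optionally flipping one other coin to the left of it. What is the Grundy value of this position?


Coins: T H H H H T H T T T H T
Key fact: a single head at position k behaves exactly like a Nim heap of size k (turning it to T and optionally flipping a coin at j < k corresponds to moving the heap from k to j, or to 0), and heads combine as a disjunctive sum (two heads at the same place would cancel, matching j XOR j = 0). So the Nim-value is the XOR of the 1-indexed positions of the heads.
Face-up positions (1-indexed): [2, 3, 4, 5, 7, 11]
XOR 0 with 2: 0 XOR 2 = 2
XOR 2 with 3: 2 XOR 3 = 1
XOR 1 with 4: 1 XOR 4 = 5
XOR 5 with 5: 5 XOR 5 = 0
XOR 0 with 7: 0 XOR 7 = 7
XOR 7 with 11: 7 XOR 11 = 12
Nim-value = 12

12


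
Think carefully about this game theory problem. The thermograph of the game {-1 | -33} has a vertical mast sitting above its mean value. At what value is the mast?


Game = {-1 | -33}, a switch {a | b} with numbers a > b.
Its thermograph has left wall a - t and right wall b + t, which meet at t = (a - b)/2, where both equal (a + b)/2. So the mast (mean value) is at (a + b)/2.
Mean = (-1 + (-33))/2 = -34/2 = -17

-17


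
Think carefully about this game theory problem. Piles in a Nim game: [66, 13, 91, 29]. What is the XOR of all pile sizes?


We need the XOR (exclusive or) of all pile sizes.
After XOR-ing pile 1 (size 66): 0 XOR 66 = 66
After XOR-ing pile 2 (size 13): 66 XOR 13 = 79
After XOR-ing pile 3 (size 91): 79 XOR 91 = 20
After XOR-ing pile 4 (size 29): 20 XOR 29 = 9
The Nim-value of this position is 9.

9


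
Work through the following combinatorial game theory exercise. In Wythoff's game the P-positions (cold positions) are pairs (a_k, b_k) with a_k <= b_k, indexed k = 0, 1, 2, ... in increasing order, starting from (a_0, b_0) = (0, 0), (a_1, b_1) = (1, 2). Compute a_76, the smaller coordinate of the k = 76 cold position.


By Wythoff's theorem, a_k = floor(k * phi) and b_k = floor(k * phi^2) = a_k + k, where phi = (1 + sqrt(5))/2 is the golden ratio.
phi = (1 + sqrt(5))/2 = 1.618034
k = 76
k * phi = 76 * 1.618034 = 122.970583
a_76 = floor(k * phi) = 122

122


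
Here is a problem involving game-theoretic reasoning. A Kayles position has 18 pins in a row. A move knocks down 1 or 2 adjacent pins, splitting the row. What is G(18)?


Kayles: a move removes 1 or 2 adjacent pins from a contiguous row.
Removing pins from a row of k leaves two independent rows (a, b) with a + b = k - 1 (one pin) or a + b = k - 2 (two pins); an end removal gives a = 0.
By Sprague-Grundy, G(k) = mex{ G(a) XOR G(b) } over all these splits. G(0) = 0.
G(1): splits (0,0):0^0=0 -> mex({0}) = 1
G(2): splits (0,1):0^1=1 (0,0):0^0=0 -> mex({0, 1}) = 2
G(3): splits (0,2):0^2=2 (1,1):1^1=0 (0,1):0^1=1 -> mex({0, 1, 2}) = 3
G(4): splits (0,3):0^3=3 (1,2):1^2=3 (0,2):0^2=2 (1,1):1^1=0 -> mex({0, 2, 3}) = 1
G(5): splits (0,4):0^1=1 (1,3):1^3=2 (2,2):2^2=0 (0,3):0^3=3 (1,2):1^2=3 -> mex({0, 1, 2, 3}) = 4
G(6) = mex({0, 1, 2, 4}) = 3
G(7) = mex({0, 1, 3, 4, 5}) = 2
G(8) = mex({0, 2, 3, 5, 6}) = 1
G(9) = mex({0, 1, 2, 3, 6, 7}) = 4
G(10) = mex({0, 1, 3, 4, 5, 7}) = 2
G(11) = mex({0, 1, 2, 3, 4, 5}) = 6
G(12) = mex({0, 1, 2, 3, 5, 6, 7}) = 4
G(13) = mex({0, 2, 3, 4, 6, 7}) = 1
G(14) = mex({0, 1, 4, 5, 6, 7}) = 2
G(15) = mex({0, 1, 2, 3, 4, 5, 6}) = 7
G(16) = mex({0, 2, 3, 5, 6, 7}) = 1
G(17) = mex({0, 1, 2, 3, 5, 6, 7}) = 4
G(18) = mex({0, 1, 2, 4, 5, 6}) = 3
Therefore G(18) = 3.

3


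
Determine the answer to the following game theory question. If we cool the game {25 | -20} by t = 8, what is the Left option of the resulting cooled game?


Original game: {25 | -20} (a switch {a | b} with a > b).
Cooling by t (for t below the temperature (a - b)/2 = 45/2) taxes each move by t: {a | b} cooled by t is {a - t | b + t}.
Cooling amount: t = 8
Cooled Left option: 25 - 8 = 17
Cooled Right option: -20 + 8 = -12
Cooled game: {17 | -12}
Left option = 17

17


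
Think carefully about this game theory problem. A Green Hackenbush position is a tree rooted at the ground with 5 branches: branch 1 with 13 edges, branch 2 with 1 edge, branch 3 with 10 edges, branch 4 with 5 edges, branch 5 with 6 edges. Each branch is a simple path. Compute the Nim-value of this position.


The tree has 5 branches from the ground vertex.
In Green Hackenbush, the Nim-value of a simple path of length k is k.
Branch 1: length 13, Nim-value = 13
Branch 2: length 1, Nim-value = 1
Branch 3: length 10, Nim-value = 10
Branch 4: length 5, Nim-value = 5
Branch 5: length 6, Nim-value = 6
Total Nim-value = XOR of all branch values:
0 XOR 13 = 13
13 XOR 1 = 12
12 XOR 10 = 6
6 XOR 5 = 3
3 XOR 6 = 5
Nim-value of the tree = 5

5


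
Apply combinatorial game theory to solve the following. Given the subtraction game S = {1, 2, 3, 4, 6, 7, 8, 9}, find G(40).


The subtraction set is S = {1, 2, 3, 4, 6, 7, 8, 9}.
G(k) = mex{ G(k - s) : s in S, s <= k }. We compute iteratively: G(0) = 0.
G(1) = mex({0}) = 1
G(2) = mex({0, 1}) = 2
G(3) = mex({0, 1, 2}) = 3
G(4) = mex({0, 1, 2, 3}) = 4
G(5) = mex({1, 2, 3, 4}) = 0
G(6) = mex({0, 2, 3, 4}) = 1
G(7) = mex({0, 1, 3, 4}) = 2
G(8) = mex({0, 1, 2, 4}) = 3
G(9) = mex({0, 1, 2, 3}) = 4
G(10) = mex({1, 2, 3, 4}) = 0
G(11) = mex({0, 2, 3, 4}) = 1
G(12) = mex({0, 1, 3, 4}) = 2
G(13) = mex({0, 1, 2, 4}) = 3
Observe that G(5)..G(13) = 0, 1, 2, 3, 4, 0, 1, 2, 3 repeats G(0)..G(8) = 0, 1, 2, 3, 4, 0, 1, 2, 3.
For k >= max(S) = 9, G(k) is determined by the previous 9 values G(k-9)..G(k-1); a window of 9 consecutive values has recurred shifted by 5, so by induction G(k + 5) = G(k) for all k >= 0: the sequence is periodic from the start with period 5.
One period: G(0..4) = 0, 1, 2, 3, 4.
40 mod 5 = 0, so G(40) = G(0) = 0.

0


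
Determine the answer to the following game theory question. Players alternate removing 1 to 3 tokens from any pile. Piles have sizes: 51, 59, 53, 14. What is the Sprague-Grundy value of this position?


Subtraction set: {1, 2, 3}
For this subtraction set, G(n) = n mod 4 (period = max + 1 = 4).
Pile 1 (size 51): G(51) = 51 mod 4 = 3
Pile 2 (size 59): G(59) = 59 mod 4 = 3
Pile 3 (size 53): G(53) = 53 mod 4 = 1
Pile 4 (size 14): G(14) = 14 mod 4 = 2
Total Grundy value = XOR of all: 3 XOR 3 XOR 1 XOR 2 = 3

3


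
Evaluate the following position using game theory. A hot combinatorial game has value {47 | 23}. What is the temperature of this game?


The game is {47 | 23}, a switch {a | b} with numbers a > b.
Cooling {a | b} by t gives {a - t | b + t}, which stops being hot when a - t = b + t, i.e. at t = (a - b)/2. So the temperature of a switch is (a - b)/2.
Temperature = (Left option - Right option) / 2
= (47 - (23)) / 2
= 24 / 2
= 12

12


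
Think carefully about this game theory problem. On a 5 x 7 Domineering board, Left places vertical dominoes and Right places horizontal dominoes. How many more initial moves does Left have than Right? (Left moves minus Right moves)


Board is 5 x 7 (rows x cols).
Left (vertical) placements: (rows-1) * cols = 4 * 7 = 28
Right (horizontal) placements: rows * (cols-1) = 5 * 6 = 30
Advantage = Left - Right = 28 - 30 = -2

-2


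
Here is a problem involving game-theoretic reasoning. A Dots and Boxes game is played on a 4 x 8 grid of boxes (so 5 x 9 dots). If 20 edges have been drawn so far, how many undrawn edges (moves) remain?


Grid: 4 x 8 boxes, i.e. 5 rows and 9 columns of dots.
Horizontal edges: (rows + 1) * cols = 5 * 8 = 40
Vertical edges: rows * (cols + 1) = 4 * 9 = 36
Total edges: 40 + 36 = 76
Edges drawn: 20
Remaining: 76 - 20 = 56

56


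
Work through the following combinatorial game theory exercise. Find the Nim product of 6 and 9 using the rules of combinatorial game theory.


Nim multiplication is bilinear over XOR: (u XOR v) * w = (u*w) XOR (v*w).
So we split each operand into its bit components and XOR the pairwise Nim products.
6 = 2 + 4 (as XOR of powers of 2).
9 = 1 + 8 (as XOR of powers of 2).
Using the standard Nim-product table on single bits:
  2*2 = 3,   2*4 = 8,   2*8 = 12,
  4*4 = 6,   4*8 = 11,  8*8 = 13,
and  1*x = x (identity), k*l = l*k (commutative).
Pairwise Nim products:
  2 * 1 = 2
  2 * 8 = 12
  4 * 1 = 4
  4 * 8 = 11
XOR them: 2 XOR 12 XOR 4 XOR 11 = 1.
Result: 6 * 9 = 1 (in Nim).

1


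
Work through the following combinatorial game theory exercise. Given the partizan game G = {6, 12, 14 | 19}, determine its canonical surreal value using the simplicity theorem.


Left options: {6, 12, 14}, max = 14
Right options: {19}, min = 19
All options are numbers and max(Left) < min(Right), so by the simplicity theorem the value is the simplest (earliest-born) number strictly between 14 and 19.
Integers 15 through 18 all lie strictly between 14 and 19.
Among integers, the simplest (lowest birthday = smallest |n|; 0 is born on day 0, +-n on day n) is 15.
No non-integer in the interval can be simpler: if x is a non-integer in the interval, then floor(x) or ceil(x) also lies in the interval (the interval contains an integer), and both are proper prefixes of x's sign expansion, i.e. born earlier. So the game value is 15.
Game value = 15

15


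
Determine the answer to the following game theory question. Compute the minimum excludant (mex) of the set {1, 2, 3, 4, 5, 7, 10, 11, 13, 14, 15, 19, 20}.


Set = {1, 2, 3, 4, 5, 7, 10, 11, 13, 14, 15, 19, 20}
0 is NOT in the set. This is the mex.
mex = 0

0


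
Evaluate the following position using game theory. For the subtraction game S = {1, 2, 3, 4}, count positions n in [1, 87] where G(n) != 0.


Subtraction set S = {1, 2, 3, 4}, so G(n) = n mod 5.
G(n) = 0 when n is a multiple of 5.
Multiples of 5 in [1, 87]: 17
N-positions (nonzero Grundy) = 87 - 17 = 70

70


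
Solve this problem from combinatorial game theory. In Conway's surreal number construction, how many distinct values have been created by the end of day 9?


Day 0: {|} = 0 is born. Count = 1.
Day n: the number of surreal numbers born by day n is 2^(n+1) - 1.
By day 0: 2^1 - 1 = 1
By day 1: 2^2 - 1 = 3
By day 2: 2^3 - 1 = 7
By day 3: 2^4 - 1 = 15
By day 4: 2^5 - 1 = 31
By day 5: 2^6 - 1 = 63
By day 6: 2^7 - 1 = 127
By day 7: 2^8 - 1 = 255
By day 8: 2^9 - 1 = 511
By day 9: 2^10 - 1 = 1023
By day 9: 1023 surreal numbers.

1023


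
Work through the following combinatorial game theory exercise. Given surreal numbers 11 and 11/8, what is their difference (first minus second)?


x = 11, y = 11/8
Converting to common denominator: 8
x = 88/8, y = 11/8
x - y = 11 - 11/8 = 77/8

77/8


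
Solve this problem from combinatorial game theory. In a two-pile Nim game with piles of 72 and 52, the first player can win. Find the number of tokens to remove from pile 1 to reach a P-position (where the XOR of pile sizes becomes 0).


Piles: 72 and 52
Current XOR: 72 XOR 52 = 124 (non-zero, so this is an N-position).
To make the XOR zero, we need to find a move that balances the piles.
For pile 1 (size 72): target = 72 XOR 124 = 52
We reduce pile 1 from 72 to 52.
Tokens removed: 72 - 52 = 20
Verification: 52 XOR 52 = 0

20


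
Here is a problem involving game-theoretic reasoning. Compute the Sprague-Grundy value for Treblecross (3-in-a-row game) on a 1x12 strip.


Treblecross: place X on empty cells; 3-in-a-row wins.
Playing within two cells of an existing X lets the opponent win at once, so sensible play treats the cells i-2..i+2 around each X as dead. The player left with no safe cell loses, so this is a normal-play take-away game on strips of safe cells.
Placing X at cell i (0-indexed) of a strip of k safe cells leaves independent strips of sizes max(0, i-2) and max(0, k-i-3). Hence G(k) = mex{ G(max(0,i-2)) XOR G(max(0,k-i-3)) : 0 <= i < k }, with G(0) = 0.
G(1): splits (0,0):0^0=0 -> mex({0}) = 1
G(2): splits (0,0):0^0=0 -> mex({0}) = 1
G(3): splits (0,0):0^0=0 -> mex({0}) = 1
G(4): splits (0,1):0^1=1 (0,0):0^0=0 -> mex({0, 1}) = 2
G(5): splits (0,2):0^1=1 (0,1):0^1=1 (0,0):0^0=0 -> mex({0, 1}) = 2
G(6) = mex({1}) = 0
G(7) = mex({0, 1, 2}) = 3
G(8) = mex({0, 1, 2}) = 3
G(9) = mex({0, 2}) = 1
G(10) = mex({0, 2, 3}) = 1
G(11) = mex({0, 3}) = 1
G(12) = mex({1, 3}) = 0
Therefore G(12) = 0.

0


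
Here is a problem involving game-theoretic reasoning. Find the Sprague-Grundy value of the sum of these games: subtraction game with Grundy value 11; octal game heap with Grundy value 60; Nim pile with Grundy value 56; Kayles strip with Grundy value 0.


By the Sprague-Grundy theorem, the Grundy value of a sum of games is the XOR of individual Grundy values.
subtraction game: Grundy value = 11. Running XOR: 0 XOR 11 = 11
octal game heap: Grundy value = 60. Running XOR: 11 XOR 60 = 55
Nim pile: Grundy value = 56. Running XOR: 55 XOR 56 = 15
Kayles strip: Grundy value = 0. Running XOR: 15 XOR 0 = 15
The combined Grundy value is 15.

15


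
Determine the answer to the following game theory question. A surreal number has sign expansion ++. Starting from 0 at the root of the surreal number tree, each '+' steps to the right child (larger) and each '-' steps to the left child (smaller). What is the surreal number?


Sign expansion: ++
Rule: track bounds (lo, hi), initially (-inf, +inf). On '+', the current value becomes lo and we move to the simplest number in (value, hi): value + 1 if hi = +inf, otherwise the midpoint (value + hi)/2. On '-', the current value becomes hi and we move to value - 1 if lo = -inf, otherwise the midpoint (lo + value)/2.
Start at 0.
Step 1: sign = +, move right. Bounds: (0, +inf). Value = 1
Step 2: sign = +, move right. Bounds: (1, +inf). Value = 2
The surreal number with sign expansion ++ is 2.

2


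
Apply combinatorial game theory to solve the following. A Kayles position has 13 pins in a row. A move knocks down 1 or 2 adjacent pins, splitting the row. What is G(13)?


Kayles: a move removes 1 or 2 adjacent pins from a contiguous row.
Removing pins from a row of k leaves two independent rows (a, b) with a + b = k - 1 (one pin) or a + b = k - 2 (two pins); an end removal gives a = 0.
By Sprague-Grundy, G(k) = mex{ G(a) XOR G(b) } over all these splits. G(0) = 0.
G(1): splits (0,0):0^0=0 -> mex({0}) = 1
G(2): splits (0,1):0^1=1 (0,0):0^0=0 -> mex({0, 1}) = 2
G(3): splits (0,2):0^2=2 (1,1):1^1=0 (0,1):0^1=1 -> mex({0, 1, 2}) = 3
G(4): splits (0,3):0^3=3 (1,2):1^2=3 (0,2):0^2=2 (1,1):1^1=0 -> mex({0, 2, 3}) = 1
G(5): splits (0,4):0^1=1 (1,3):1^3=2 (2,2):2^2=0 (0,3):0^3=3 (1,2):1^2=3 -> mex({0, 1, 2, 3}) = 4
G(6) = mex({0, 1, 2, 4}) = 3
G(7) = mex({0, 1, 3, 4, 5}) = 2
G(8) = mex({0, 2, 3, 5, 6}) = 1
G(9) = mex({0, 1, 2, 3, 6, 7}) = 4
G(10) = mex({0, 1, 3, 4, 5, 7}) = 2
G(11) = mex({0, 1, 2, 3, 4, 5}) = 6
G(12) = mex({0, 1, 2, 3, 5, 6, 7}) = 4
G(13) = mex({0, 2, 3, 4, 6, 7}) = 1
Therefore G(13) = 1.

1


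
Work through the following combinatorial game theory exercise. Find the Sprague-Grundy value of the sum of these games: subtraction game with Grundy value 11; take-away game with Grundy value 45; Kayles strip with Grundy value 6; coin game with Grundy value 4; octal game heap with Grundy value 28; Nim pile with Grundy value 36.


By the Sprague-Grundy theorem, the Grundy value of a sum of games is the XOR of individual Grundy values.
subtraction game: Grundy value = 11. Running XOR: 0 XOR 11 = 11
take-away game: Grundy value = 45. Running XOR: 11 XOR 45 = 38
Kayles strip: Grundy value = 6. Running XOR: 38 XOR 6 = 32
coin game: Grundy value = 4. Running XOR: 32 XOR 4 = 36
octal game heap: Grundy value = 28. Running XOR: 36 XOR 28 = 56
Nim pile: Grundy value = 36. Running XOR: 56 XOR 36 = 28
The combined Grundy value is 28.

28


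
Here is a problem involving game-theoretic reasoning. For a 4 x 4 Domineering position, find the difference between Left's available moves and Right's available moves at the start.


Board is 4 x 4 (rows x cols).
Left (vertical) placements: (rows-1) * cols = 3 * 4 = 12
Right (horizontal) placements: rows * (cols-1) = 4 * 3 = 12
Advantage = Left - Right = 12 - 12 = 0

0


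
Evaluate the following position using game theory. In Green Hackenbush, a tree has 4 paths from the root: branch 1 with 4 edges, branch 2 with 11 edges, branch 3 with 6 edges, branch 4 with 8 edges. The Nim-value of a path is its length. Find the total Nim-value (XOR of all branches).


The tree has 4 branches from the ground vertex.
In Green Hackenbush, the Nim-value of a simple path of length k is k.
Branch 1: length 4, Nim-value = 4
Branch 2: length 11, Nim-value = 11
Branch 3: length 6, Nim-value = 6
Branch 4: length 8, Nim-value = 8
Total Nim-value = XOR of all branch values:
0 XOR 4 = 4
4 XOR 11 = 15
15 XOR 6 = 9
9 XOR 8 = 1
Nim-value of the tree = 1

1


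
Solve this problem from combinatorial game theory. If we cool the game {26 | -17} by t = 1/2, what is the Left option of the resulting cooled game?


Original game: {26 | -17} (a switch {a | b} with a > b).
Cooling by t (for t below the temperature (a - b)/2 = 43/2) taxes each move by t: {a | b} cooled by t is {a - t | b + t}.
Cooling amount: t = 1/2
Cooled Left option: 26 - 1/2 = 51/2
Cooled Right option: -17 + 1/2 = -33/2
Cooled game: {51/2 | -33/2}
Left option = 51/2

51/2


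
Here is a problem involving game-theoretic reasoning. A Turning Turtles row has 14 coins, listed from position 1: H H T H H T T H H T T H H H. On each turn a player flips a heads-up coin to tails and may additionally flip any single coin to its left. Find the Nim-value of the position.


Coins: H H T H H T T H H T T H H H
Key fact: a single head at position k behaves exactly like a Nim heap of size k (turning it to T and optionally flipping a coin at j < k corresponds to moving the heap from k to j, or to 0), and heads combine as a disjunctive sum (two heads at the same place would cancel, matching j XOR j = 0). So the Nim-value is the XOR of the 1-indexed positions of the heads.
Face-up positions (1-indexed): [1, 2, 4, 5, 8, 9, 12, 13, 14]
XOR 0 with 1: 0 XOR 1 = 1
XOR 1 with 2: 1 XOR 2 = 3
XOR 3 with 4: 3 XOR 4 = 7
XOR 7 with 5: 7 XOR 5 = 2
XOR 2 with 8: 2 XOR 8 = 10
XOR 10 with 9: 10 XOR 9 = 3
XOR 3 with 12: 3 XOR 12 = 15
XOR 15 with 13: 15 XOR 13 = 2
XOR 2 with 14: 2 XOR 14 = 12
Nim-value = 12

12


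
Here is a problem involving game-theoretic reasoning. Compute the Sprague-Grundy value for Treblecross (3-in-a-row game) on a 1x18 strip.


Treblecross: place X on empty cells; 3-in-a-row wins.
Playing within two cells of an existing X lets the opponent win at once, so sensible play treats the cells i-2..i+2 around each X as dead. The player left with no safe cell loses, so this is a normal-play take-away game on strips of safe cells.
Placing X at cell i (0-indexed) of a strip of k safe cells leaves independent strips of sizes max(0, i-2) and max(0, k-i-3). Hence G(k) = mex{ G(max(0,i-2)) XOR G(max(0,k-i-3)) : 0 <= i < k }, with G(0) = 0.
G(1): splits (0,0):0^0=0 -> mex({0}) = 1
G(2): splits (0,0):0^0=0 -> mex({0}) = 1
G(3): splits (0,0):0^0=0 -> mex({0}) = 1
G(4): splits (0,1):0^1=1 (0,0):0^0=0 -> mex({0, 1}) = 2
G(5): splits (0,2):0^1=1 (0,1):0^1=1 (0,0):0^0=0 -> mex({0, 1}) = 2
G(6) = mex({1}) = 0
G(7) = mex({0, 1, 2}) = 3
G(8) = mex({0, 1, 2}) = 3
G(9) = mex({0, 2}) = 1
G(10) = mex({0, 2, 3}) = 1
G(11) = mex({0, 3}) = 1
G(12) = mex({1, 3}) = 0
G(13) = mex({0, 1, 2, 3}) = 4
G(14) = mex({0, 1, 2}) = 3
G(15) = mex({0, 1, 2}) = 3
G(16) = mex({0, 1, 2, 4}) = 3
G(17) = mex({0, 1, 3, 4}) = 2
G(18) = mex({0, 1, 3, 4}) = 2
Therefore G(18) = 2.

2


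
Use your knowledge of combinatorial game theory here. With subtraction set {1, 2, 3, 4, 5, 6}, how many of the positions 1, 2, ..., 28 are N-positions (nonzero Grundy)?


Subtraction set S = {1, 2, 3, 4, 5, 6}, so G(n) = n mod 7.
G(n) = 0 when n is a multiple of 7.
Multiples of 7 in [1, 28]: 4
N-positions (nonzero Grundy) = 28 - 4 = 24

24


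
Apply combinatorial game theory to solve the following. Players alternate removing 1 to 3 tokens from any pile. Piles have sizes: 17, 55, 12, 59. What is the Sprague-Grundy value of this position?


Subtraction set: {1, 2, 3}
For this subtraction set, G(n) = n mod 4 (period = max + 1 = 4).
Pile 1 (size 17): G(17) = 17 mod 4 = 1
Pile 2 (size 55): G(55) = 55 mod 4 = 3
Pile 3 (size 12): G(12) = 12 mod 4 = 0
Pile 4 (size 59): G(59) = 59 mod 4 = 3
Total Grundy value = XOR of all: 1 XOR 3 XOR 0 XOR 3 = 1

1


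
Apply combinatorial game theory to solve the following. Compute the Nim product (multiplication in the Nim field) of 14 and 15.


Nim multiplication is bilinear over XOR: (u XOR v) * w = (u*w) XOR (v*w).
So we split each operand into its bit components and XOR the pairwise Nim products.
14 = 2 + 4 + 8 (as XOR of powers of 2).
15 = 1 + 2 + 4 + 8 (as XOR of powers of 2).
Using the standard Nim-product table on single bits:
  2*2 = 3,   2*4 = 8,   2*8 = 12,
  4*4 = 6,   4*8 = 11,  8*8 = 13,
and  1*x = x (identity), k*l = l*k (commutative).
Pairwise Nim products:
  2 * 1 = 2
  2 * 2 = 3
  2 * 4 = 8
  2 * 8 = 12
  4 * 1 = 4
  4 * 2 = 8
  4 * 4 = 6
  4 * 8 = 11
  8 * 1 = 8
  8 * 2 = 12
  8 * 4 = 11
  8 * 8 = 13
XOR them: 2 XOR 3 XOR 8 XOR 12 XOR 4 XOR 8 XOR 6 XOR 11 XOR 8 XOR 12 XOR 11 XOR 13 = 6.
Result: 14 * 15 = 6 (in Nim).

6


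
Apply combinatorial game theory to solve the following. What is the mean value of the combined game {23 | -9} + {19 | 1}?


G1 = {23 | -9}, G2 = {19 | 1}
Each is a switch {a | b} with numbers a > b; its mean value is (a + b)/2, and mean value is additive over game sums: m(G1 + G2) = m(G1) + m(G2).
Mean of G1 = (23 + (-9))/2 = 14/2 = 7
Mean of G2 = (19 + (1))/2 = 20/2 = 10
Mean of G1 + G2 = 7 + 10 = 17

17


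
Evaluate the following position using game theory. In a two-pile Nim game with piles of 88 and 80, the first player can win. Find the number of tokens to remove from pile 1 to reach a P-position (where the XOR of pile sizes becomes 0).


Piles: 88 and 80
Current XOR: 88 XOR 80 = 8 (non-zero, so this is an N-position).
To make the XOR zero, we need to find a move that balances the piles.
For pile 1 (size 88): target = 88 XOR 8 = 80
We reduce pile 1 from 88 to 80.
Tokens removed: 88 - 80 = 8
Verification: 80 XOR 80 = 0

8


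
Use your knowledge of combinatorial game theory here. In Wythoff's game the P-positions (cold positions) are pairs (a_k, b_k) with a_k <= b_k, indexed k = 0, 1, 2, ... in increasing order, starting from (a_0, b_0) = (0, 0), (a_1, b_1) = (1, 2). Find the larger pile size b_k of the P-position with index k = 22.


By Wythoff's theorem, a_k = floor(k * phi) and b_k = floor(k * phi^2) = a_k + k, where phi = (1 + sqrt(5))/2 is the golden ratio.
phi = (1 + sqrt(5))/2 = 1.618034
phi^2 = phi + 1 = 2.618034
k = 22
k * phi^2 = 22 * 2.618034 = 57.596748
b_22 = floor(k * phi^2) = 57 (check: a_22 + k = 35 + 22 = 57)

57


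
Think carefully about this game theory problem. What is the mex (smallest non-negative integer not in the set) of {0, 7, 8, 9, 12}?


Set = {0, 7, 8, 9, 12}
0 is in the set.
1 is NOT in the set. This is the mex.
mex = 1

1


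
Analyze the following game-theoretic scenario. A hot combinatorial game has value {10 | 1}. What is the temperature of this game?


The game is {10 | 1}, a switch {a | b} with numbers a > b.
Cooling {a | b} by t gives {a - t | b + t}, which stops being hot when a - t = b + t, i.e. at t = (a - b)/2. So the temperature of a switch is (a - b)/2.
Temperature = (Left option - Right option) / 2
= (10 - (1)) / 2
= 9 / 2
= 9/2

9/2


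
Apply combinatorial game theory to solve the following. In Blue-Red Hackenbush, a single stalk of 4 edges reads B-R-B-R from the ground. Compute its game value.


Edges (from ground): B-R-B-R
By Berlekamp's sign-expansion rule, a Blue-Red Hackenbush stalk has the value of the surreal number whose sign sequence is the edge sequence with B -> + and R -> -.
Sign sequence: +-+-
Trace the sign expansion in the surreal number tree, starting from 0:
Edge 1: B (sign +) -> bounds (0, +inf), value = 1
Edge 2: R (sign -) -> bounds (0, 1), value = 1/2
Edge 3: B (sign +) -> bounds (1/2, 1), value = 3/4
Edge 4: R (sign -) -> bounds (1/2, 3/4), value = 5/8
Game value = 5/8

5/8


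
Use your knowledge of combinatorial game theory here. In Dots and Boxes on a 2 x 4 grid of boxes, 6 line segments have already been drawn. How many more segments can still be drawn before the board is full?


Grid: 2 x 4 boxes, i.e. 3 rows and 5 columns of dots.
Horizontal edges: (rows + 1) * cols = 3 * 4 = 12
Vertical edges: rows * (cols + 1) = 2 * 5 = 10
Total edges: 12 + 10 = 22
Edges drawn: 6
Remaining: 22 - 6 = 16

16


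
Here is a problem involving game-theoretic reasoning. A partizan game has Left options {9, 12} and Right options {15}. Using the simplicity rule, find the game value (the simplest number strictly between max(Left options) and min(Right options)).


Left options: {9, 12}, max = 12
Right options: {15}, min = 15
All options are numbers and max(Left) < min(Right), so by the simplicity theorem the value is the simplest (earliest-born) number strictly between 12 and 15.
Integers 13 through 14 all lie strictly between 12 and 15.
Among integers, the simplest (lowest birthday = smallest |n|; 0 is born on day 0, +-n on day n) is 13.
No non-integer in the interval can be simpler: if x is a non-integer in the interval, then floor(x) or ceil(x) also lies in the interval (the interval contains an integer), and both are proper prefixes of x's sign expansion, i.e. born earlier. So the game value is 13.
Game value = 13

13


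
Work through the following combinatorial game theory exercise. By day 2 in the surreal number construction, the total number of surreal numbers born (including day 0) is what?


Day 0: {|} = 0 is born. Count = 1.
Day n: the number of surreal numbers born by day n is 2^(n+1) - 1.
By day 0: 2^1 - 1 = 1
By day 1: 2^2 - 1 = 3
By day 2: 2^3 - 1 = 7
By day 2: 7 surreal numbers.

7


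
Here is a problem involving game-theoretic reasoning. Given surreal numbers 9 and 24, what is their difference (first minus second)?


x = 9, y = 24
x - y = 9 - 24 = -15

-15


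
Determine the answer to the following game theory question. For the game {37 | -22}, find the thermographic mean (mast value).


Game = {37 | -22}, a switch {a | b} with numbers a > b.
Its thermograph has left wall a - t and right wall b + t, which meet at t = (a - b)/2, where both equal (a + b)/2. So the mast (mean value) is at (a + b)/2.
Mean = (37 + (-22))/2 = 15/2 = 15/2

15/2


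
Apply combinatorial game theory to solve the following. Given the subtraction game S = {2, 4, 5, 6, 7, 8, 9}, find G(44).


The subtraction set is S = {2, 4, 5, 6, 7, 8, 9}.
G(k) = mex{ G(k - s) : s in S, s <= k }. We compute iteratively: G(0) = 0.
G(1) = mex({}) = 0
G(2) = mex({0}) = 1
G(3) = mex({0}) = 1
G(4) = mex({0, 1}) = 2
G(5) = mex({0, 1}) = 2
G(6) = mex({0, 1, 2}) = 3
G(7) = mex({0, 1, 2}) = 3
G(8) = mex({0, 1, 2, 3}) = 4
G(9) = mex({0, 1, 2, 3}) = 4
G(10) = mex({0, 1, 2, 3, 4}) = 5
G(11) = mex({1, 2, 3, 4}) = 0
G(12) = mex({1, 2, 3, 4, 5}) = 0
G(13) = mex({0, 2, 3, 4}) = 1
G(14) = mex({0, 2, 3, 4, 5}) = 1
G(15) = mex({0, 1, 3, 4, 5}) = 2
G(16) = mex({0, 1, 3, 4, 5}) = 2
G(17) = mex({0, 1, 2, 4, 5}) = 3
G(18) = mex({0, 1, 2, 4, 5}) = 3
G(19) = mex({0, 1, 2, 3, 5}) = 4
Observe that G(11)..G(19) = 0, 0, 1, 1, 2, 2, 3, 3, 4 repeats G(0)..G(8) = 0, 0, 1, 1, 2, 2, 3, 3, 4.
For k >= max(S) = 9, G(k) is determined by the previous 9 values G(k-9)..G(k-1); a window of 9 consecutive values has recurred shifted by 11, so by induction G(k + 11) = G(k) for all k >= 0: the sequence is periodic from the start with period 11.
One period: G(0..10) = 0, 0, 1, 1, 2, 2, 3, 3, 4, 4, 5.
44 mod 11 = 0, so G(44) = G(0) = 0.

0


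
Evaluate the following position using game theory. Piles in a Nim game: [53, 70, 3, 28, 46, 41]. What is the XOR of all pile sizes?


We need the XOR (exclusive or) of all pile sizes.
After XOR-ing pile 1 (size 53): 0 XOR 53 = 53
After XOR-ing pile 2 (size 70): 53 XOR 70 = 115
After XOR-ing pile 3 (size 3): 115 XOR 3 = 112
After XOR-ing pile 4 (size 28): 112 XOR 28 = 108
After XOR-ing pile 5 (size 46): 108 XOR 46 = 66
After XOR-ing pile 6 (size 41): 66 XOR 41 = 107
The Nim-value of this position is 107.

107


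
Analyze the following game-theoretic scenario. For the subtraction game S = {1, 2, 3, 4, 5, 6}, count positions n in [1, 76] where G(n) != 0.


Subtraction set S = {1, 2, 3, 4, 5, 6}, so G(n) = n mod 7.
G(n) = 0 when n is a multiple of 7.
Multiples of 7 in [1, 76]: 10
N-positions (nonzero Grundy) = 76 - 10 = 66

66


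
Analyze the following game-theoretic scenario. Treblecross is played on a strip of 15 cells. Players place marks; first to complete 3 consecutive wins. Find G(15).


Treblecross: place X on empty cells; 3-in-a-row wins.
Playing within two cells of an existing X lets the opponent win at once, so sensible play treats the cells i-2..i+2 around each X as dead. The player left with no safe cell loses, so this is a normal-play take-away game on strips of safe cells.
Placing X at cell i (0-indexed) of a strip of k safe cells leaves independent strips of sizes max(0, i-2) and max(0, k-i-3). Hence G(k) = mex{ G(max(0,i-2)) XOR G(max(0,k-i-3)) : 0 <= i < k }, with G(0) = 0.
G(1): splits (0,0):0^0=0 -> mex({0}) = 1
G(2): splits (0,0):0^0=0 -> mex({0}) = 1
G(3): splits (0,0):0^0=0 -> mex({0}) = 1
G(4): splits (0,1):0^1=1 (0,0):0^0=0 -> mex({0, 1}) = 2
G(5): splits (0,2):0^1=1 (0,1):0^1=1 (0,0):0^0=0 -> mex({0, 1}) = 2
G(6) = mex({1}) = 0
G(7) = mex({0, 1, 2}) = 3
G(8) = mex({0, 1, 2}) = 3
G(9) = mex({0, 2}) = 1
G(10) = mex({0, 2, 3}) = 1
G(11) = mex({0, 3}) = 1
G(12) = mex({1, 3}) = 0
G(13) = mex({0, 1, 2, 3}) = 4
G(14) = mex({0, 1, 2}) = 3
G(15) = mex({0, 1, 2}) = 3
Therefore G(15) = 3.

3


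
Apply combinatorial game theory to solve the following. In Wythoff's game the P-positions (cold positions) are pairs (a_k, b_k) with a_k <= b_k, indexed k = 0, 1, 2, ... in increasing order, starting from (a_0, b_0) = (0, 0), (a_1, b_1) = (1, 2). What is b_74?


By Wythoff's theorem, a_k = floor(k * phi) and b_k = floor(k * phi^2) = a_k + k, where phi = (1 + sqrt(5))/2 is the golden ratio.
phi = (1 + sqrt(5))/2 = 1.618034
phi^2 = phi + 1 = 2.618034
k = 74
k * phi^2 = 74 * 2.618034 = 193.734515
b_74 = floor(k * phi^2) = 193 (check: a_74 + k = 119 + 74 = 193)

193


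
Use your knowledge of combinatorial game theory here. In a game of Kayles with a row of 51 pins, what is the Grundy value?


Kayles: a move removes 1 or 2 adjacent pins from a contiguous row.
Removing pins from a row of k leaves two independent rows (a, b) with a + b = k - 1 (one pin) or a + b = k - 2 (two pins); an end removal gives a = 0.
By Sprague-Grundy, G(k) = mex{ G(a) XOR G(b) } over all these splits. G(0) = 0.
G(1): splits (0,0):0^0=0 -> mex({0}) = 1
G(2): splits (0,1):0^1=1 (0,0):0^0=0 -> mex({0, 1}) = 2
G(3): splits (0,2):0^2=2 (1,1):1^1=0 (0,1):0^1=1 -> mex({0, 1, 2}) = 3
G(4): splits (0,3):0^3=3 (1,2):1^2=3 (0,2):0^2=2 (1,1):1^1=0 -> mex({0, 2, 3}) = 1
G(5): splits (0,4):0^1=1 (1,3):1^3=2 (2,2):2^2=0 (0,3):0^3=3 (1,2):1^2=3 -> mex({0, 1, 2, 3}) = 4
G(6) = mex({0, 1, 2, 4}) = 3
G(7) = mex({0, 1, 3, 4, 5}) = 2
G(8) = mex({0, 2, 3, 5, 6}) = 1
G(9) = mex({0, 1, 2, 3, 6, 7}) = 4
G(10) = mex({0, 1, 3, 4, 5, 7}) = 2
G(11) = mex({0, 1, 2, 3, 4, 5}) = 6
G(12) = mex({0, 1, 2, 3, 5, 6, 7}) = 4
G(13) = mex({0, 2, 3, 4, 6, 7}) = 1
G(14) = mex({0, 1, 4, 5, 6, 7}) = 2
G(15) = mex({0, 1, 2, 3, 4, 5, 6}) = 7
G(16) = mex({0, 2, 3, 5, 6, 7}) = 1
G(17) = mex({0, 1, 2, 3, 5, 6, 7}) = 4
G(18) = mex({0, 1, 2, 4, 5, 6}) = 3
G(19) = mex({0, 1, 3, 4, 5, 7}) = 2
G(20) = mex({0, 2, 3, 4, 5, 6, 7}) = 1
G(21) = mex({0, 1, 2, 3, 5, 6, 7}) = 4
G(22) = mex({0, 1, 2, 3, 4, 5, 7}) = 6
G(23) = mex({0, 1, 2, 3, 4, 5, 6}) = 7
G(24) = mex({0, 1, 2, 3, 5, 6, 7}) = 4
G(25) = mex({0, 2, 3, 4, 6, 7}) = 1
G(26) = mex({0, 1, 3, 4, 5, 6, 7}) = 2
G(27) = mex({0, 1, 2, 3, 4, 5, 6, 7}) = 8
G(28) = mex({0, 1, 2, 3, 4, 6, 7, 8}) = 5
G(29) = mex({0, 1, 2, 3, 5, 6, 7, 8, 9}) = 4
G(30) = mex({0, 1, 2, 3, 4, 5, 6, 9, 10}) = 7
G(31) = mex({0, 1, 3, 4, 5, 7, 10, 11}) = 2
G(32) = mex({0, 2, 3, 4, 5, 6, 7, 9, 11}) = 1
G(33) = mex({0, 1, 2, 3, 4, 5, 6, 7, 9, 12}) = 8
G(34) = mex({0, 1, 2, 3, 4, 5, 7, 8, 11, 12}) = 6
G(35) = mex({0, 1, 2, 3, 4, 5, 6, 8, 9, 10, 11}) = 7
G(36) = mex({0, 1, 2, 3, 5, 6, 7, 9, 10}) = 4
G(37) = mex({0, 2, 3, 4, 6, 7, 9, 10, 11, 12}) = 1
G(38) = mex({0, 1, 3, 4, 5, 6, 7, 9, 10, 11, 12}) = 2
G(39) = mex({0, 1, 2, 4, 5, 6, 7, 9, 10, 12, 14}) = 3
G(40) = mex({0, 2, 3, 4, 6, 7, 11, 12, 14}) = 1
G(41) = mex({0, 1, 2, 3, 5, 6, 7, 9, 10, 11, 12}) = 4
G(42) = mex({0, 1, 2, 3, 4, 5, 6, 9, 10}) = 7
G(43) = mex({0, 1, 3, 4, 5, 7, 9, 10, 12, 15}) = 2
G(44) = mex({0, 2, 3, 4, 5, 6, 7, 9, 10, 12, 15}) = 1
G(45) = mex({0, 1, 2, 3, 4, 5, 6, 7, 9, 10, 12, 14}) = 8
G(46) = mex({0, 1, 3, 4, 5, 7, 8, 11, 12, 14}) = 2
G(47) = mex({0, 1, 2, 3, 4, 5, 6, 8, 9, 10, 11, 12}) = 7
G(48) = mex({0, 1, 2, 3, 5, 6, 7, 9, 10}) = 4
G(49) = mex({0, 2, 3, 4, 6, 7, 9, 10, 11, 12, 15}) = 1
G(50) = mex({0, 1, 4, 5, 6, 7, 9, 11, 12, 14, 15}) = 2
G(51) = mex({0, 1, 2, 3, 4, 5, 6, 7, 9, 12, 14, 15}) = 8
Therefore G(51) = 8.

8


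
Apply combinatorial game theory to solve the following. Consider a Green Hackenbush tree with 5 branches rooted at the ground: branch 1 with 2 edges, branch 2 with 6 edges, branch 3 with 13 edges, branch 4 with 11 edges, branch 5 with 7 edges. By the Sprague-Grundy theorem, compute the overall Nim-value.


The tree has 5 branches from the ground vertex.
In Green Hackenbush, the Nim-value of a simple path of length k is k.
Branch 1: length 2, Nim-value = 2
Branch 2: length 6, Nim-value = 6
Branch 3: length 13, Nim-value = 13
Branch 4: length 11, Nim-value = 11
Branch 5: length 7, Nim-value = 7
Total Nim-value = XOR of all branch values:
0 XOR 2 = 2
2 XOR 6 = 4
4 XOR 13 = 9
9 XOR 11 = 2
2 XOR 7 = 5
Nim-value of the tree = 5

5


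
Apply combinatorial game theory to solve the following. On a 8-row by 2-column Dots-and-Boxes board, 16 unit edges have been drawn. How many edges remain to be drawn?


Grid: 8 x 2 boxes, i.e. 9 rows and 3 columns of dots.
Horizontal edges: (rows + 1) * cols = 9 * 2 = 18
Vertical edges: rows * (cols + 1) = 8 * 3 = 24
Total edges: 18 + 24 = 42
Edges drawn: 16
Remaining: 42 - 16 = 26

26


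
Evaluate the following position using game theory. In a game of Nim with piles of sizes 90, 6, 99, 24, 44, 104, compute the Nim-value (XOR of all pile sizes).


We need the XOR (exclusive or) of all pile sizes.
After XOR-ing pile 1 (size 90): 0 XOR 90 = 90
After XOR-ing pile 2 (size 6): 90 XOR 6 = 92
After XOR-ing pile 3 (size 99): 92 XOR 99 = 63
After XOR-ing pile 4 (size 24): 63 XOR 24 = 39
After XOR-ing pile 5 (size 44): 39 XOR 44 = 11
After XOR-ing pile 6 (size 104): 11 XOR 104 = 99
The Nim-value of this position is 99.

99


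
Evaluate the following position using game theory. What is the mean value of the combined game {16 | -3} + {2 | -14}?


G1 = {16 | -3}, G2 = {2 | -14}
Each is a switch {a | b} with numbers a > b; its mean value is (a + b)/2, and mean value is additive over game sums: m(G1 + G2) = m(G1) + m(G2).
Mean of G1 = (16 + (-3))/2 = 13/2 = 13/2
Mean of G2 = (2 + (-14))/2 = -12/2 = -6
Mean of G1 + G2 = 13/2 + -6 = 1/2

1/2


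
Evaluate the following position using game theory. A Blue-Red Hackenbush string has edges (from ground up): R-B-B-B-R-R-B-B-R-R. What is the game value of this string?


Edges (from ground): R-B-B-B-R-R-B-B-R-R
By Berlekamp's sign-expansion rule, a Blue-Red Hackenbush stalk has the value of the surreal number whose sign sequence is the edge sequence with B -> + and R -> -.
Sign sequence: -+++--++--
Trace the sign expansion in the surreal number tree, starting from 0:
Edge 1: R (sign -) -> bounds (-inf, 0), value = -1
Edge 2: B (sign +) -> bounds (-1, 0), value = -1/2
Edge 3: B (sign +) -> bounds (-1/2, 0), value = -1/4
Edge 4: B (sign +) -> bounds (-1/4, 0), value = -1/8
Edge 5: R (sign -) -> bounds (-1/4, -1/8), value = -3/16
Edge 6: R (sign -) -> bounds (-1/4, -3/16), value = -7/32
Edge 7: B (sign +) -> bounds (-7/32, -3/16), value = -13/64
Edge 8: B (sign +) -> bounds (-13/64, -3/16), value = -25/128
Edge 9: R (sign -) -> bounds (-13/64, -25/128), value = -51/256
Edge 10: R (sign -) -> bounds (-13/64, -51/256), value = -103/512
Game value = -103/512

-103/512


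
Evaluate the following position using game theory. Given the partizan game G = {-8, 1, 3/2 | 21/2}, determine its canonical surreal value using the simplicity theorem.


Left options: {-8, 1, 3/2}, max = 3/2
Right options: {21/2}, min = 21/2
All options are numbers and max(Left) < min(Right), so by the simplicity theorem the value is the simplest (earliest-born) number strictly between 3/2 and 21/2.
Integers 2 through 10 all lie strictly between 3/2 and 21/2.
Among integers, the simplest (lowest birthday = smallest |n|; 0 is born on day 0, +-n on day n) is 2.
No non-integer in the interval can be simpler: if x is a non-integer in the interval, then floor(x) or ceil(x) also lies in the interval (the interval contains an integer), and both are proper prefixes of x's sign expansion, i.e. born earlier. So the game value is 2.
Game value = 2

2


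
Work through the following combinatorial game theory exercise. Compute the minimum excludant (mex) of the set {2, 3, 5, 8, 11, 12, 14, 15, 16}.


Set = {2, 3, 5, 8, 11, 12, 14, 15, 16}
0 is NOT in the set. This is the mex.
mex = 0

0


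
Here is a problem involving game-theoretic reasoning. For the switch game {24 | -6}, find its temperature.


The game is {24 | -6}, a switch {a | b} with numbers a > b.
Cooling {a | b} by t gives {a - t | b + t}, which stops being hot when a - t = b + t, i.e. at t = (a - b)/2. So the temperature of a switch is (a - b)/2.
Temperature = (Left option - Right option) / 2
= (24 - (-6)) / 2
= 30 / 2
= 15

15


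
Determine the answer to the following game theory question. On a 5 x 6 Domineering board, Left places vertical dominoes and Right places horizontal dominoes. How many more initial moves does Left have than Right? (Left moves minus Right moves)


Board is 5 x 6 (rows x cols).
Left (vertical) placements: (rows-1) * cols = 4 * 6 = 24
Right (horizontal) placements: rows * (cols-1) = 5 * 5 = 25
Advantage = Left - Right = 24 - 25 = -1

-1


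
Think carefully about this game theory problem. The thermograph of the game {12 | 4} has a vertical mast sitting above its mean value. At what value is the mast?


Game = {12 | 4}, a switch {a | b} with numbers a > b.
Its thermograph has left wall a - t and right wall b + t, which meet at t = (a - b)/2, where both equal (a + b)/2. So the mast (mean value) is at (a + b)/2.
Mean = (12 + (4))/2 = 16/2 = 8

8


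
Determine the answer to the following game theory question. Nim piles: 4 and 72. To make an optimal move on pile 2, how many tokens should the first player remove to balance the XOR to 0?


Piles: 4 and 72
Current XOR: 4 XOR 72 = 76 (non-zero, so this is an N-position).
To make the XOR zero, we need to find a move that balances the piles.
For pile 2 (size 72): target = 72 XOR 76 = 4
We reduce pile 2 from 72 to 4.
Tokens removed: 72 - 4 = 68
Verification: 4 XOR 4 = 0

68
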